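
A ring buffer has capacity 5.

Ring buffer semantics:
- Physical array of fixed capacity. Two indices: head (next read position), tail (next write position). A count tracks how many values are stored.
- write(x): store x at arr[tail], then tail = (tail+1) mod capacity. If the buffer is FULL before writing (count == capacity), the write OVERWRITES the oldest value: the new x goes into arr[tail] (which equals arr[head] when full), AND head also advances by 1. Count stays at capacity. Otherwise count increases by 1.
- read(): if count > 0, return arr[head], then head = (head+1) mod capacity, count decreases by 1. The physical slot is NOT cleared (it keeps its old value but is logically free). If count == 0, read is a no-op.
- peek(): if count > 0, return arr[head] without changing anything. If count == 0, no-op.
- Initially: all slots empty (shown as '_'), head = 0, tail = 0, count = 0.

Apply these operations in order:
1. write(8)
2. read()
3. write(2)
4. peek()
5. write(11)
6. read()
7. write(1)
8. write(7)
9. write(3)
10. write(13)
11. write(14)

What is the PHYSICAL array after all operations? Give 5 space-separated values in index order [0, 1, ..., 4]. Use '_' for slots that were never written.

After op 1 (write(8)): arr=[8 _ _ _ _] head=0 tail=1 count=1
After op 2 (read()): arr=[8 _ _ _ _] head=1 tail=1 count=0
After op 3 (write(2)): arr=[8 2 _ _ _] head=1 tail=2 count=1
After op 4 (peek()): arr=[8 2 _ _ _] head=1 tail=2 count=1
After op 5 (write(11)): arr=[8 2 11 _ _] head=1 tail=3 count=2
After op 6 (read()): arr=[8 2 11 _ _] head=2 tail=3 count=1
After op 7 (write(1)): arr=[8 2 11 1 _] head=2 tail=4 count=2
After op 8 (write(7)): arr=[8 2 11 1 7] head=2 tail=0 count=3
After op 9 (write(3)): arr=[3 2 11 1 7] head=2 tail=1 count=4
After op 10 (write(13)): arr=[3 13 11 1 7] head=2 tail=2 count=5
After op 11 (write(14)): arr=[3 13 14 1 7] head=3 tail=3 count=5

Answer: 3 13 14 1 7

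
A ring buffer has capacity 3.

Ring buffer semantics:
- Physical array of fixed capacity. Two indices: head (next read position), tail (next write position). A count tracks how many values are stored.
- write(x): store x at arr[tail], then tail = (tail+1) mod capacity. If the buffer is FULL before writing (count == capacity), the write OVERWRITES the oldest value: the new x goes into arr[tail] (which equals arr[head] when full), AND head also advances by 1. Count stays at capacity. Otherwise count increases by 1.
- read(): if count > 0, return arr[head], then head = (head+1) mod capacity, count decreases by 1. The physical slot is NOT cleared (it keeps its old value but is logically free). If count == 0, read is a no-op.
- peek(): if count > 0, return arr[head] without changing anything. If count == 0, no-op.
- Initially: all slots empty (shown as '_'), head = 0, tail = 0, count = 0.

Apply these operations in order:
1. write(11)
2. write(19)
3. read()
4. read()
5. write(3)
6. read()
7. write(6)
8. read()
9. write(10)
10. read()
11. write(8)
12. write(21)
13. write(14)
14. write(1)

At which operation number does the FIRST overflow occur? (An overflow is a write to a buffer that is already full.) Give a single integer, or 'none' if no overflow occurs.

Answer: 14

Derivation:
After op 1 (write(11)): arr=[11 _ _] head=0 tail=1 count=1
After op 2 (write(19)): arr=[11 19 _] head=0 tail=2 count=2
After op 3 (read()): arr=[11 19 _] head=1 tail=2 count=1
After op 4 (read()): arr=[11 19 _] head=2 tail=2 count=0
After op 5 (write(3)): arr=[11 19 3] head=2 tail=0 count=1
After op 6 (read()): arr=[11 19 3] head=0 tail=0 count=0
After op 7 (write(6)): arr=[6 19 3] head=0 tail=1 count=1
After op 8 (read()): arr=[6 19 3] head=1 tail=1 count=0
After op 9 (write(10)): arr=[6 10 3] head=1 tail=2 count=1
After op 10 (read()): arr=[6 10 3] head=2 tail=2 count=0
After op 11 (write(8)): arr=[6 10 8] head=2 tail=0 count=1
After op 12 (write(21)): arr=[21 10 8] head=2 tail=1 count=2
After op 13 (write(14)): arr=[21 14 8] head=2 tail=2 count=3
After op 14 (write(1)): arr=[21 14 1] head=0 tail=0 count=3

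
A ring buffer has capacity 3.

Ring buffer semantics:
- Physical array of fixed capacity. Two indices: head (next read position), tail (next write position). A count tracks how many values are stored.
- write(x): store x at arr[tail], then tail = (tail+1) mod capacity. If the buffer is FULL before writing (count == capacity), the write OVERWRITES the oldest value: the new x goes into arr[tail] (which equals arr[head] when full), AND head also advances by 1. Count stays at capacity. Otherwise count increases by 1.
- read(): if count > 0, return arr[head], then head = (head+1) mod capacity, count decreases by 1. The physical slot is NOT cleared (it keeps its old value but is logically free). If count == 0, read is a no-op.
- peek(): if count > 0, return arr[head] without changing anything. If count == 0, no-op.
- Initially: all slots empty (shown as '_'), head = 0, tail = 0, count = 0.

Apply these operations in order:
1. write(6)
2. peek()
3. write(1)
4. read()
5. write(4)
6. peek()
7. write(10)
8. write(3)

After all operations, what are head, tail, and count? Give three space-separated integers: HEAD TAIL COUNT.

After op 1 (write(6)): arr=[6 _ _] head=0 tail=1 count=1
After op 2 (peek()): arr=[6 _ _] head=0 tail=1 count=1
After op 3 (write(1)): arr=[6 1 _] head=0 tail=2 count=2
After op 4 (read()): arr=[6 1 _] head=1 tail=2 count=1
After op 5 (write(4)): arr=[6 1 4] head=1 tail=0 count=2
After op 6 (peek()): arr=[6 1 4] head=1 tail=0 count=2
After op 7 (write(10)): arr=[10 1 4] head=1 tail=1 count=3
After op 8 (write(3)): arr=[10 3 4] head=2 tail=2 count=3

Answer: 2 2 3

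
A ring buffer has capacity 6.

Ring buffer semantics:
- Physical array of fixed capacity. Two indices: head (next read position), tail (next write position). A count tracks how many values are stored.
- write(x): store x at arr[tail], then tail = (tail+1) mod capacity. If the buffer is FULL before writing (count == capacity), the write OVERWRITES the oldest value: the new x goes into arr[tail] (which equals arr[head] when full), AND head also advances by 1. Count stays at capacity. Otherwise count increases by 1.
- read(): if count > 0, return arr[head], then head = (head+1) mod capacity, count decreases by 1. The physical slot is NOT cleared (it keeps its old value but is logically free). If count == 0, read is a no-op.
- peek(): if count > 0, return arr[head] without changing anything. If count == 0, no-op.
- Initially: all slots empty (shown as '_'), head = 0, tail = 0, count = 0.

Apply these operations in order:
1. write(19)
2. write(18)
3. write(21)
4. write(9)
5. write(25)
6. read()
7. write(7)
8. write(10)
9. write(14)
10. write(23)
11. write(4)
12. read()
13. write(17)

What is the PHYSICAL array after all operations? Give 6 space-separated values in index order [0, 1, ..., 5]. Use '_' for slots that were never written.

Answer: 10 14 23 4 17 7

Derivation:
After op 1 (write(19)): arr=[19 _ _ _ _ _] head=0 tail=1 count=1
After op 2 (write(18)): arr=[19 18 _ _ _ _] head=0 tail=2 count=2
After op 3 (write(21)): arr=[19 18 21 _ _ _] head=0 tail=3 count=3
After op 4 (write(9)): arr=[19 18 21 9 _ _] head=0 tail=4 count=4
After op 5 (write(25)): arr=[19 18 21 9 25 _] head=0 tail=5 count=5
After op 6 (read()): arr=[19 18 21 9 25 _] head=1 tail=5 count=4
After op 7 (write(7)): arr=[19 18 21 9 25 7] head=1 tail=0 count=5
After op 8 (write(10)): arr=[10 18 21 9 25 7] head=1 tail=1 count=6
After op 9 (write(14)): arr=[10 14 21 9 25 7] head=2 tail=2 count=6
After op 10 (write(23)): arr=[10 14 23 9 25 7] head=3 tail=3 count=6
After op 11 (write(4)): arr=[10 14 23 4 25 7] head=4 tail=4 count=6
After op 12 (read()): arr=[10 14 23 4 25 7] head=5 tail=4 count=5
After op 13 (write(17)): arr=[10 14 23 4 17 7] head=5 tail=5 count=6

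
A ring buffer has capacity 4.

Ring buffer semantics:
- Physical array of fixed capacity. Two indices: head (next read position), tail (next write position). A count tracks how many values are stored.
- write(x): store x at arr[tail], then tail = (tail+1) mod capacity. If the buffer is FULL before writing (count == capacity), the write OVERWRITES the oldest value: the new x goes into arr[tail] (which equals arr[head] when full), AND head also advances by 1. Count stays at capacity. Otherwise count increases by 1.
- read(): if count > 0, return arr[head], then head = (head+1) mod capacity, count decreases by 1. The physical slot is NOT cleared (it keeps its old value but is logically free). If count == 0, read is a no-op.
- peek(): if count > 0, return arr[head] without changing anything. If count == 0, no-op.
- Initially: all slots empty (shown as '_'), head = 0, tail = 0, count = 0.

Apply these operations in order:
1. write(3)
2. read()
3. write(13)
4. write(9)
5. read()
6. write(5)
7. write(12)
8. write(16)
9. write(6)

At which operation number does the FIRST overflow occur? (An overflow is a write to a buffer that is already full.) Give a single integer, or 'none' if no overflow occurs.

Answer: 9

Derivation:
After op 1 (write(3)): arr=[3 _ _ _] head=0 tail=1 count=1
After op 2 (read()): arr=[3 _ _ _] head=1 tail=1 count=0
After op 3 (write(13)): arr=[3 13 _ _] head=1 tail=2 count=1
After op 4 (write(9)): arr=[3 13 9 _] head=1 tail=3 count=2
After op 5 (read()): arr=[3 13 9 _] head=2 tail=3 count=1
After op 6 (write(5)): arr=[3 13 9 5] head=2 tail=0 count=2
After op 7 (write(12)): arr=[12 13 9 5] head=2 tail=1 count=3
After op 8 (write(16)): arr=[12 16 9 5] head=2 tail=2 count=4
After op 9 (write(6)): arr=[12 16 6 5] head=3 tail=3 count=4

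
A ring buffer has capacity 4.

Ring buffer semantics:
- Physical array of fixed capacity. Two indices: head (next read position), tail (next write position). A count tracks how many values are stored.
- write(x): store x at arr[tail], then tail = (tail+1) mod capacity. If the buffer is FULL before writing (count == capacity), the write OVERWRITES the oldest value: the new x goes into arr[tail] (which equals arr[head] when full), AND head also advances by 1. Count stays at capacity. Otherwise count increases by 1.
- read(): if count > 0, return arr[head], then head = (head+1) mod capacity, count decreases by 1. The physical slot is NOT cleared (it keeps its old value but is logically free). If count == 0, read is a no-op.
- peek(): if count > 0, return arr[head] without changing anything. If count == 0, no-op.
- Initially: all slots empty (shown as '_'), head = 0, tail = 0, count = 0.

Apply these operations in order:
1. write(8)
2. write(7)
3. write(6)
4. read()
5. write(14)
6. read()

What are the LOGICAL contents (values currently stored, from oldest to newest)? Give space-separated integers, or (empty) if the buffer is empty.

After op 1 (write(8)): arr=[8 _ _ _] head=0 tail=1 count=1
After op 2 (write(7)): arr=[8 7 _ _] head=0 tail=2 count=2
After op 3 (write(6)): arr=[8 7 6 _] head=0 tail=3 count=3
After op 4 (read()): arr=[8 7 6 _] head=1 tail=3 count=2
After op 5 (write(14)): arr=[8 7 6 14] head=1 tail=0 count=3
After op 6 (read()): arr=[8 7 6 14] head=2 tail=0 count=2

Answer: 6 14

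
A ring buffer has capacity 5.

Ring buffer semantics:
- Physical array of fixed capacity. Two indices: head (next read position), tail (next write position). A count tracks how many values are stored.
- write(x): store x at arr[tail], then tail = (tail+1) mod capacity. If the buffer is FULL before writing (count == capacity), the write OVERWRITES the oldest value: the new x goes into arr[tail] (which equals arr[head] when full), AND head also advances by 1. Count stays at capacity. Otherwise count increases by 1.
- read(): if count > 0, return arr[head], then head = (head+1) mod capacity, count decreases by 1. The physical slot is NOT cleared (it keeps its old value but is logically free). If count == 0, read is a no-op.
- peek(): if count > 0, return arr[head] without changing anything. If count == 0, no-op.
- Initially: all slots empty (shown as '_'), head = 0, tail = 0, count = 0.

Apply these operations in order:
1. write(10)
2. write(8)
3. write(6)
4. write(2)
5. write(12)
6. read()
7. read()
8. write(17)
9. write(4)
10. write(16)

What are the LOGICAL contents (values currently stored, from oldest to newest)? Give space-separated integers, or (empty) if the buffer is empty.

After op 1 (write(10)): arr=[10 _ _ _ _] head=0 tail=1 count=1
After op 2 (write(8)): arr=[10 8 _ _ _] head=0 tail=2 count=2
After op 3 (write(6)): arr=[10 8 6 _ _] head=0 tail=3 count=3
After op 4 (write(2)): arr=[10 8 6 2 _] head=0 tail=4 count=4
After op 5 (write(12)): arr=[10 8 6 2 12] head=0 tail=0 count=5
After op 6 (read()): arr=[10 8 6 2 12] head=1 tail=0 count=4
After op 7 (read()): arr=[10 8 6 2 12] head=2 tail=0 count=3
After op 8 (write(17)): arr=[17 8 6 2 12] head=2 tail=1 count=4
After op 9 (write(4)): arr=[17 4 6 2 12] head=2 tail=2 count=5
After op 10 (write(16)): arr=[17 4 16 2 12] head=3 tail=3 count=5

Answer: 2 12 17 4 16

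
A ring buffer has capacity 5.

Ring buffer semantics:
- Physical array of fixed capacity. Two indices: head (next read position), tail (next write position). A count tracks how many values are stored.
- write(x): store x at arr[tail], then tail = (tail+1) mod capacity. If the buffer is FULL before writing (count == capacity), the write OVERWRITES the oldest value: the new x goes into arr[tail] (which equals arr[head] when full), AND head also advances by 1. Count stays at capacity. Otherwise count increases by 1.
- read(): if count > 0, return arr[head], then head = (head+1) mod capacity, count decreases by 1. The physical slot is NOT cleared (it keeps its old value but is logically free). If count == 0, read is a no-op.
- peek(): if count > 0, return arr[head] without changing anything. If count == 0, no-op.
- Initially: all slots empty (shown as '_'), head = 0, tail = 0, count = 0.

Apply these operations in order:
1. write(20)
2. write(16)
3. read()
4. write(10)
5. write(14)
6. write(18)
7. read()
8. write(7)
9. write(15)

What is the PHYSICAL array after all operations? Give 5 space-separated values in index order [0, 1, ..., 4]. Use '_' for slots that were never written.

Answer: 7 15 10 14 18

Derivation:
After op 1 (write(20)): arr=[20 _ _ _ _] head=0 tail=1 count=1
After op 2 (write(16)): arr=[20 16 _ _ _] head=0 tail=2 count=2
After op 3 (read()): arr=[20 16 _ _ _] head=1 tail=2 count=1
After op 4 (write(10)): arr=[20 16 10 _ _] head=1 tail=3 count=2
After op 5 (write(14)): arr=[20 16 10 14 _] head=1 tail=4 count=3
After op 6 (write(18)): arr=[20 16 10 14 18] head=1 tail=0 count=4
After op 7 (read()): arr=[20 16 10 14 18] head=2 tail=0 count=3
After op 8 (write(7)): arr=[7 16 10 14 18] head=2 tail=1 count=4
After op 9 (write(15)): arr=[7 15 10 14 18] head=2 tail=2 count=5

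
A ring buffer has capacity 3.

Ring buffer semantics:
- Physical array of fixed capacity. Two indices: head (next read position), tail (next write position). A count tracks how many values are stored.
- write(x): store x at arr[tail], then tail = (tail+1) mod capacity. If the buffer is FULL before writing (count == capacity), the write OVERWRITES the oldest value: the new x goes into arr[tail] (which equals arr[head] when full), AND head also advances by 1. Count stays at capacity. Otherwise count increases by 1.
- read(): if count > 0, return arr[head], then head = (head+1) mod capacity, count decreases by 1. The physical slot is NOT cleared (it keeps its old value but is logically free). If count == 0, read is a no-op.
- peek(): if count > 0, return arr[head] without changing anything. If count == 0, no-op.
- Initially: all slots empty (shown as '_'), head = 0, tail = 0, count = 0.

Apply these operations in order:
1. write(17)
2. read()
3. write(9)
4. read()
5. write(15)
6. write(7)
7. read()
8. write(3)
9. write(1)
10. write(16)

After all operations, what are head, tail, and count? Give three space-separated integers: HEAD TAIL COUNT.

After op 1 (write(17)): arr=[17 _ _] head=0 tail=1 count=1
After op 2 (read()): arr=[17 _ _] head=1 tail=1 count=0
After op 3 (write(9)): arr=[17 9 _] head=1 tail=2 count=1
After op 4 (read()): arr=[17 9 _] head=2 tail=2 count=0
After op 5 (write(15)): arr=[17 9 15] head=2 tail=0 count=1
After op 6 (write(7)): arr=[7 9 15] head=2 tail=1 count=2
After op 7 (read()): arr=[7 9 15] head=0 tail=1 count=1
After op 8 (write(3)): arr=[7 3 15] head=0 tail=2 count=2
After op 9 (write(1)): arr=[7 3 1] head=0 tail=0 count=3
After op 10 (write(16)): arr=[16 3 1] head=1 tail=1 count=3

Answer: 1 1 3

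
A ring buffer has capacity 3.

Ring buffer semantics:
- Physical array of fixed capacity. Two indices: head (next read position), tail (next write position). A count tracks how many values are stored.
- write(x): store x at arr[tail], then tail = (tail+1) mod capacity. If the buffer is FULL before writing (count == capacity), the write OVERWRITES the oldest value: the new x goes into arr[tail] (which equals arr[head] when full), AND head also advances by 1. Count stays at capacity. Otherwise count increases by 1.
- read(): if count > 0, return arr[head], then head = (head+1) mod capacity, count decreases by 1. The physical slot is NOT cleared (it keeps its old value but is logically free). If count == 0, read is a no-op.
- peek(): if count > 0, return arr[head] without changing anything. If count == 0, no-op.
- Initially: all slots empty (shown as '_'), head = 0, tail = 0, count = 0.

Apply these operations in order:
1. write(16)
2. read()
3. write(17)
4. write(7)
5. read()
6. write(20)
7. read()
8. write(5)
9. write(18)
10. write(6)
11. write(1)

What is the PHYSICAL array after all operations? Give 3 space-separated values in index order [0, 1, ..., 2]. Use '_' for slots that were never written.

Answer: 6 1 18

Derivation:
After op 1 (write(16)): arr=[16 _ _] head=0 tail=1 count=1
After op 2 (read()): arr=[16 _ _] head=1 tail=1 count=0
After op 3 (write(17)): arr=[16 17 _] head=1 tail=2 count=1
After op 4 (write(7)): arr=[16 17 7] head=1 tail=0 count=2
After op 5 (read()): arr=[16 17 7] head=2 tail=0 count=1
After op 6 (write(20)): arr=[20 17 7] head=2 tail=1 count=2
After op 7 (read()): arr=[20 17 7] head=0 tail=1 count=1
After op 8 (write(5)): arr=[20 5 7] head=0 tail=2 count=2
After op 9 (write(18)): arr=[20 5 18] head=0 tail=0 count=3
After op 10 (write(6)): arr=[6 5 18] head=1 tail=1 count=3
After op 11 (write(1)): arr=[6 1 18] head=2 tail=2 count=3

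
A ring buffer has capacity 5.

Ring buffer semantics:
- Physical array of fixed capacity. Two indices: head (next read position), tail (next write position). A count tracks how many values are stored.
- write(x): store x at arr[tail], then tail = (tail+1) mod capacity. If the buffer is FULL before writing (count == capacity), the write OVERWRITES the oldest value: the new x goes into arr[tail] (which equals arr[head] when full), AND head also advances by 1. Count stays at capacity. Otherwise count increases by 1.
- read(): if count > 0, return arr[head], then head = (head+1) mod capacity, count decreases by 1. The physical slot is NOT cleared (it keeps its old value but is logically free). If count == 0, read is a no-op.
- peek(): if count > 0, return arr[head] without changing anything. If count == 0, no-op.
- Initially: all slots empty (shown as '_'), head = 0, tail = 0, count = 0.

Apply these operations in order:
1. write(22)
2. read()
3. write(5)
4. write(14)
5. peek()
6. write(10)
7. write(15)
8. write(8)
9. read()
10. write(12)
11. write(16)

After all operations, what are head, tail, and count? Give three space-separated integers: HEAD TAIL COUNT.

Answer: 3 3 5

Derivation:
After op 1 (write(22)): arr=[22 _ _ _ _] head=0 tail=1 count=1
After op 2 (read()): arr=[22 _ _ _ _] head=1 tail=1 count=0
After op 3 (write(5)): arr=[22 5 _ _ _] head=1 tail=2 count=1
After op 4 (write(14)): arr=[22 5 14 _ _] head=1 tail=3 count=2
After op 5 (peek()): arr=[22 5 14 _ _] head=1 tail=3 count=2
After op 6 (write(10)): arr=[22 5 14 10 _] head=1 tail=4 count=3
After op 7 (write(15)): arr=[22 5 14 10 15] head=1 tail=0 count=4
After op 8 (write(8)): arr=[8 5 14 10 15] head=1 tail=1 count=5
After op 9 (read()): arr=[8 5 14 10 15] head=2 tail=1 count=4
After op 10 (write(12)): arr=[8 12 14 10 15] head=2 tail=2 count=5
After op 11 (write(16)): arr=[8 12 16 10 15] head=3 tail=3 count=5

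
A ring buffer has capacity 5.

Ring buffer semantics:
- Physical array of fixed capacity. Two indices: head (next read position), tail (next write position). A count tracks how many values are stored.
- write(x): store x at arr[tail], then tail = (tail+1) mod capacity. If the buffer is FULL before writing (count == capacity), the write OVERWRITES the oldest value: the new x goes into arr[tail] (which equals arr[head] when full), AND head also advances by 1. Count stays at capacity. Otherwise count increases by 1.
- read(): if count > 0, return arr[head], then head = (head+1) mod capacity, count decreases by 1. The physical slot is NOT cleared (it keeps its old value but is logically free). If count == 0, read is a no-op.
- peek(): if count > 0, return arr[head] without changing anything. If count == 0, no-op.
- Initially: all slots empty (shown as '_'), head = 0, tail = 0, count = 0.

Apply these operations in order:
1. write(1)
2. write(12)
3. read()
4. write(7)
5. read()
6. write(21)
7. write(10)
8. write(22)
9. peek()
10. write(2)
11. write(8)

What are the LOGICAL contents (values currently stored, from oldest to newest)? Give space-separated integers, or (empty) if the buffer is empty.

Answer: 21 10 22 2 8

Derivation:
After op 1 (write(1)): arr=[1 _ _ _ _] head=0 tail=1 count=1
After op 2 (write(12)): arr=[1 12 _ _ _] head=0 tail=2 count=2
After op 3 (read()): arr=[1 12 _ _ _] head=1 tail=2 count=1
After op 4 (write(7)): arr=[1 12 7 _ _] head=1 tail=3 count=2
After op 5 (read()): arr=[1 12 7 _ _] head=2 tail=3 count=1
After op 6 (write(21)): arr=[1 12 7 21 _] head=2 tail=4 count=2
After op 7 (write(10)): arr=[1 12 7 21 10] head=2 tail=0 count=3
After op 8 (write(22)): arr=[22 12 7 21 10] head=2 tail=1 count=4
After op 9 (peek()): arr=[22 12 7 21 10] head=2 tail=1 count=4
After op 10 (write(2)): arr=[22 2 7 21 10] head=2 tail=2 count=5
After op 11 (write(8)): arr=[22 2 8 21 10] head=3 tail=3 count=5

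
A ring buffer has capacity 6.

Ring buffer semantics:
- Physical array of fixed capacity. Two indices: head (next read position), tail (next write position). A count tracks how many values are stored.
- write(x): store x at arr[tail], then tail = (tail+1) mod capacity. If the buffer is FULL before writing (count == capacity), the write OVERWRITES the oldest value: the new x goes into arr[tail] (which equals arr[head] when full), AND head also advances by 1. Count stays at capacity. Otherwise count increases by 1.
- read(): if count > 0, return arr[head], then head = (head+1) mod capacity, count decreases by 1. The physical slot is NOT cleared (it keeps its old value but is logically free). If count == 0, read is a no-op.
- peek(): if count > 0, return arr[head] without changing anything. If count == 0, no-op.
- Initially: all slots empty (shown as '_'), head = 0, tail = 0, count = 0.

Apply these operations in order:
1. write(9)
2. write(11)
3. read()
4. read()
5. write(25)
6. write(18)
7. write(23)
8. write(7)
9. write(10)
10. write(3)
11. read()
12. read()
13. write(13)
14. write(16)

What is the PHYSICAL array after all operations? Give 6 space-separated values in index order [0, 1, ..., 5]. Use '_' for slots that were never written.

After op 1 (write(9)): arr=[9 _ _ _ _ _] head=0 tail=1 count=1
After op 2 (write(11)): arr=[9 11 _ _ _ _] head=0 tail=2 count=2
After op 3 (read()): arr=[9 11 _ _ _ _] head=1 tail=2 count=1
After op 4 (read()): arr=[9 11 _ _ _ _] head=2 tail=2 count=0
After op 5 (write(25)): arr=[9 11 25 _ _ _] head=2 tail=3 count=1
After op 6 (write(18)): arr=[9 11 25 18 _ _] head=2 tail=4 count=2
After op 7 (write(23)): arr=[9 11 25 18 23 _] head=2 tail=5 count=3
After op 8 (write(7)): arr=[9 11 25 18 23 7] head=2 tail=0 count=4
After op 9 (write(10)): arr=[10 11 25 18 23 7] head=2 tail=1 count=5
After op 10 (write(3)): arr=[10 3 25 18 23 7] head=2 tail=2 count=6
After op 11 (read()): arr=[10 3 25 18 23 7] head=3 tail=2 count=5
After op 12 (read()): arr=[10 3 25 18 23 7] head=4 tail=2 count=4
After op 13 (write(13)): arr=[10 3 13 18 23 7] head=4 tail=3 count=5
After op 14 (write(16)): arr=[10 3 13 16 23 7] head=4 tail=4 count=6

Answer: 10 3 13 16 23 7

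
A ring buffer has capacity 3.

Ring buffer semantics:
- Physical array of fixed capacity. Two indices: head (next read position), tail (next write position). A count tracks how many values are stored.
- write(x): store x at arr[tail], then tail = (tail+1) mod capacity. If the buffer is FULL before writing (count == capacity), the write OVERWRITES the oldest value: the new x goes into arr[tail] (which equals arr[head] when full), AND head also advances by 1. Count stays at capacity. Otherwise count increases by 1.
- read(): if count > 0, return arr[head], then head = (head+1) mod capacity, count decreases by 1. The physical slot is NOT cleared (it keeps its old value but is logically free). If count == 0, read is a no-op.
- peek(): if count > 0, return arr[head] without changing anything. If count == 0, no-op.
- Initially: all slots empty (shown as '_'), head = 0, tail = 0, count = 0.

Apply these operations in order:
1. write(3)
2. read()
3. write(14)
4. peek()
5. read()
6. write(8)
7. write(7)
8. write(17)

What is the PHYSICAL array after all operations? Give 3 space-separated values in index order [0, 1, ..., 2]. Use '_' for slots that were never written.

After op 1 (write(3)): arr=[3 _ _] head=0 tail=1 count=1
After op 2 (read()): arr=[3 _ _] head=1 tail=1 count=0
After op 3 (write(14)): arr=[3 14 _] head=1 tail=2 count=1
After op 4 (peek()): arr=[3 14 _] head=1 tail=2 count=1
After op 5 (read()): arr=[3 14 _] head=2 tail=2 count=0
After op 6 (write(8)): arr=[3 14 8] head=2 tail=0 count=1
After op 7 (write(7)): arr=[7 14 8] head=2 tail=1 count=2
After op 8 (write(17)): arr=[7 17 8] head=2 tail=2 count=3

Answer: 7 17 8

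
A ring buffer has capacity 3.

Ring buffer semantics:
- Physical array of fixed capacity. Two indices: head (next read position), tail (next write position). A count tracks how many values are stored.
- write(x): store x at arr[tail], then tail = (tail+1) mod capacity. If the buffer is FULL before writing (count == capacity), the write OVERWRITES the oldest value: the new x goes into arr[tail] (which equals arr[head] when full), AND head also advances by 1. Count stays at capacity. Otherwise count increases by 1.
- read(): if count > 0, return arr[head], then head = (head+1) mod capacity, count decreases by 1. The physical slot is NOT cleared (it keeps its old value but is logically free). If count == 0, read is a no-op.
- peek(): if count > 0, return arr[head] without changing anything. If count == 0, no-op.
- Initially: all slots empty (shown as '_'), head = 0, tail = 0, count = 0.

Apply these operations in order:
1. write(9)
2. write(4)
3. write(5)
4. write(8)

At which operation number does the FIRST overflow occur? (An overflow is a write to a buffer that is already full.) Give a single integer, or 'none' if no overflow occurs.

After op 1 (write(9)): arr=[9 _ _] head=0 tail=1 count=1
After op 2 (write(4)): arr=[9 4 _] head=0 tail=2 count=2
After op 3 (write(5)): arr=[9 4 5] head=0 tail=0 count=3
After op 4 (write(8)): arr=[8 4 5] head=1 tail=1 count=3

Answer: 4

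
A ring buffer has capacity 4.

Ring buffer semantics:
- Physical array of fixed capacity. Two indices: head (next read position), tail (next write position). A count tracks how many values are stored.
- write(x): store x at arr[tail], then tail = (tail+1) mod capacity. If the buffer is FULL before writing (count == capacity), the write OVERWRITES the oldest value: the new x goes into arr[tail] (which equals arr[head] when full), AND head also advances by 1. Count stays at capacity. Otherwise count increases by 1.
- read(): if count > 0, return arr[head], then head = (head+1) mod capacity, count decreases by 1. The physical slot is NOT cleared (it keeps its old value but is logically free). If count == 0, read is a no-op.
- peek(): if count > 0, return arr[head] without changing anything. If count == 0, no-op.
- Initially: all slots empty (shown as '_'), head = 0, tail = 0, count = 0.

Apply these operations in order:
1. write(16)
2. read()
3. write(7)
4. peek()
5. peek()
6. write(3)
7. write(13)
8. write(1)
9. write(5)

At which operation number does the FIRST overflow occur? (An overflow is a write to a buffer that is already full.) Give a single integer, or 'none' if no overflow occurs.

After op 1 (write(16)): arr=[16 _ _ _] head=0 tail=1 count=1
After op 2 (read()): arr=[16 _ _ _] head=1 tail=1 count=0
After op 3 (write(7)): arr=[16 7 _ _] head=1 tail=2 count=1
After op 4 (peek()): arr=[16 7 _ _] head=1 tail=2 count=1
After op 5 (peek()): arr=[16 7 _ _] head=1 tail=2 count=1
After op 6 (write(3)): arr=[16 7 3 _] head=1 tail=3 count=2
After op 7 (write(13)): arr=[16 7 3 13] head=1 tail=0 count=3
After op 8 (write(1)): arr=[1 7 3 13] head=1 tail=1 count=4
After op 9 (write(5)): arr=[1 5 3 13] head=2 tail=2 count=4

Answer: 9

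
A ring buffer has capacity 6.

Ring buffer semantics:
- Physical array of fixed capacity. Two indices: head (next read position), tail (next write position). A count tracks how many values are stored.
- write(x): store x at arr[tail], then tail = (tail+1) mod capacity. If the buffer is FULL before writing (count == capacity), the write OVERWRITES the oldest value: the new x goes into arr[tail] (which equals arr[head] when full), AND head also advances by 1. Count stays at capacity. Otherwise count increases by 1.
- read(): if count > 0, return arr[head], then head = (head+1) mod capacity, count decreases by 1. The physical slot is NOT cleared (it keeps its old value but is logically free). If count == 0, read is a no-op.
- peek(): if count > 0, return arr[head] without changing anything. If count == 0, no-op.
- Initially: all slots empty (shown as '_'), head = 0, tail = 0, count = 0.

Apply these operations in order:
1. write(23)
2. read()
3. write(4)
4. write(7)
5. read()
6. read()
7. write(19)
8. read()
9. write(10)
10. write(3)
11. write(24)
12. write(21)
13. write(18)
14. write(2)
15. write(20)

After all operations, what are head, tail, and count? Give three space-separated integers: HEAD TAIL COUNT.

Answer: 5 5 6

Derivation:
After op 1 (write(23)): arr=[23 _ _ _ _ _] head=0 tail=1 count=1
After op 2 (read()): arr=[23 _ _ _ _ _] head=1 tail=1 count=0
After op 3 (write(4)): arr=[23 4 _ _ _ _] head=1 tail=2 count=1
After op 4 (write(7)): arr=[23 4 7 _ _ _] head=1 tail=3 count=2
After op 5 (read()): arr=[23 4 7 _ _ _] head=2 tail=3 count=1
After op 6 (read()): arr=[23 4 7 _ _ _] head=3 tail=3 count=0
After op 7 (write(19)): arr=[23 4 7 19 _ _] head=3 tail=4 count=1
After op 8 (read()): arr=[23 4 7 19 _ _] head=4 tail=4 count=0
After op 9 (write(10)): arr=[23 4 7 19 10 _] head=4 tail=5 count=1
After op 10 (write(3)): arr=[23 4 7 19 10 3] head=4 tail=0 count=2
After op 11 (write(24)): arr=[24 4 7 19 10 3] head=4 tail=1 count=3
After op 12 (write(21)): arr=[24 21 7 19 10 3] head=4 tail=2 count=4
After op 13 (write(18)): arr=[24 21 18 19 10 3] head=4 tail=3 count=5
After op 14 (write(2)): arr=[24 21 18 2 10 3] head=4 tail=4 count=6
After op 15 (write(20)): arr=[24 21 18 2 20 3] head=5 tail=5 count=6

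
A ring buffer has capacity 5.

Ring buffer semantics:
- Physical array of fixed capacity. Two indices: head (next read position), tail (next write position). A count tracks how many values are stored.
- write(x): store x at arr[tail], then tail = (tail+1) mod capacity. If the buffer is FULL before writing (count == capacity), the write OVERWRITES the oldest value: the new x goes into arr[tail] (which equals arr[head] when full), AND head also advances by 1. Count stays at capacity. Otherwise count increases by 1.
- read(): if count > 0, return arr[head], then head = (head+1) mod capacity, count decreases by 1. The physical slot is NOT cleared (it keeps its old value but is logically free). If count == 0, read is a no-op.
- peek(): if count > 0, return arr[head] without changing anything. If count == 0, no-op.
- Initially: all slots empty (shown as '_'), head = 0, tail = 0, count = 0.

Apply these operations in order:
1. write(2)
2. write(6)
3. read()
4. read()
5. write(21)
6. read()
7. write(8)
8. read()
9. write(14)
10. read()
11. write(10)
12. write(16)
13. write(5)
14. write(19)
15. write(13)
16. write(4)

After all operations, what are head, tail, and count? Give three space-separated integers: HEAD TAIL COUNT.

Answer: 1 1 5

Derivation:
After op 1 (write(2)): arr=[2 _ _ _ _] head=0 tail=1 count=1
After op 2 (write(6)): arr=[2 6 _ _ _] head=0 tail=2 count=2
After op 3 (read()): arr=[2 6 _ _ _] head=1 tail=2 count=1
After op 4 (read()): arr=[2 6 _ _ _] head=2 tail=2 count=0
After op 5 (write(21)): arr=[2 6 21 _ _] head=2 tail=3 count=1
After op 6 (read()): arr=[2 6 21 _ _] head=3 tail=3 count=0
After op 7 (write(8)): arr=[2 6 21 8 _] head=3 tail=4 count=1
After op 8 (read()): arr=[2 6 21 8 _] head=4 tail=4 count=0
After op 9 (write(14)): arr=[2 6 21 8 14] head=4 tail=0 count=1
After op 10 (read()): arr=[2 6 21 8 14] head=0 tail=0 count=0
After op 11 (write(10)): arr=[10 6 21 8 14] head=0 tail=1 count=1
After op 12 (write(16)): arr=[10 16 21 8 14] head=0 tail=2 count=2
After op 13 (write(5)): arr=[10 16 5 8 14] head=0 tail=3 count=3
After op 14 (write(19)): arr=[10 16 5 19 14] head=0 tail=4 count=4
After op 15 (write(13)): arr=[10 16 5 19 13] head=0 tail=0 count=5
After op 16 (write(4)): arr=[4 16 5 19 13] head=1 tail=1 count=5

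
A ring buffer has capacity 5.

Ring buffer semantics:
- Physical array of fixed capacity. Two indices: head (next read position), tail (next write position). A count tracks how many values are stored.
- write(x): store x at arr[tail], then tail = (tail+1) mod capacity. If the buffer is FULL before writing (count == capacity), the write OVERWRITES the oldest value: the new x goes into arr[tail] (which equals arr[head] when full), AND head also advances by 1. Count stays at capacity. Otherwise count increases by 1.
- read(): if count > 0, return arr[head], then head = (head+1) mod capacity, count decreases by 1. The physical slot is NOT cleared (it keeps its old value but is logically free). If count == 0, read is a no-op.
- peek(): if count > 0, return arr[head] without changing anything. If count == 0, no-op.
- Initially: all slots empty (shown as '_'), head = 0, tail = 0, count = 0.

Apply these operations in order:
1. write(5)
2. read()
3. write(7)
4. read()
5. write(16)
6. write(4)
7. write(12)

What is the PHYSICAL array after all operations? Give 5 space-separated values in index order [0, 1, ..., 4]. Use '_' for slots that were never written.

After op 1 (write(5)): arr=[5 _ _ _ _] head=0 tail=1 count=1
After op 2 (read()): arr=[5 _ _ _ _] head=1 tail=1 count=0
After op 3 (write(7)): arr=[5 7 _ _ _] head=1 tail=2 count=1
After op 4 (read()): arr=[5 7 _ _ _] head=2 tail=2 count=0
After op 5 (write(16)): arr=[5 7 16 _ _] head=2 tail=3 count=1
After op 6 (write(4)): arr=[5 7 16 4 _] head=2 tail=4 count=2
After op 7 (write(12)): arr=[5 7 16 4 12] head=2 tail=0 count=3

Answer: 5 7 16 4 12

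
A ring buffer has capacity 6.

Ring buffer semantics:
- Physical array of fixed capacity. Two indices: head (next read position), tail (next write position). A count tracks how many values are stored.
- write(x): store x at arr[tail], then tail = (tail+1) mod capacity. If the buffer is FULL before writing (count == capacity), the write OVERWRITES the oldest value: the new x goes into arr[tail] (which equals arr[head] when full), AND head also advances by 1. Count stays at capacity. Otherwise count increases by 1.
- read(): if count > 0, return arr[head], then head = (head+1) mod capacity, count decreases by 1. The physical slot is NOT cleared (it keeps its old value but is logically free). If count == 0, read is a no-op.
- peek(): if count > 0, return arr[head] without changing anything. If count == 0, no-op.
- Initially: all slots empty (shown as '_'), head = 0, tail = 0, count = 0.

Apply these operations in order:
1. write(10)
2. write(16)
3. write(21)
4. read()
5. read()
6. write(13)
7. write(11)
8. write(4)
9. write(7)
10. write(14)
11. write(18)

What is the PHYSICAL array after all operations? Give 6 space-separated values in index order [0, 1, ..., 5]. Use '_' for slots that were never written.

After op 1 (write(10)): arr=[10 _ _ _ _ _] head=0 tail=1 count=1
After op 2 (write(16)): arr=[10 16 _ _ _ _] head=0 tail=2 count=2
After op 3 (write(21)): arr=[10 16 21 _ _ _] head=0 tail=3 count=3
After op 4 (read()): arr=[10 16 21 _ _ _] head=1 tail=3 count=2
After op 5 (read()): arr=[10 16 21 _ _ _] head=2 tail=3 count=1
After op 6 (write(13)): arr=[10 16 21 13 _ _] head=2 tail=4 count=2
After op 7 (write(11)): arr=[10 16 21 13 11 _] head=2 tail=5 count=3
After op 8 (write(4)): arr=[10 16 21 13 11 4] head=2 tail=0 count=4
After op 9 (write(7)): arr=[7 16 21 13 11 4] head=2 tail=1 count=5
After op 10 (write(14)): arr=[7 14 21 13 11 4] head=2 tail=2 count=6
After op 11 (write(18)): arr=[7 14 18 13 11 4] head=3 tail=3 count=6

Answer: 7 14 18 13 11 4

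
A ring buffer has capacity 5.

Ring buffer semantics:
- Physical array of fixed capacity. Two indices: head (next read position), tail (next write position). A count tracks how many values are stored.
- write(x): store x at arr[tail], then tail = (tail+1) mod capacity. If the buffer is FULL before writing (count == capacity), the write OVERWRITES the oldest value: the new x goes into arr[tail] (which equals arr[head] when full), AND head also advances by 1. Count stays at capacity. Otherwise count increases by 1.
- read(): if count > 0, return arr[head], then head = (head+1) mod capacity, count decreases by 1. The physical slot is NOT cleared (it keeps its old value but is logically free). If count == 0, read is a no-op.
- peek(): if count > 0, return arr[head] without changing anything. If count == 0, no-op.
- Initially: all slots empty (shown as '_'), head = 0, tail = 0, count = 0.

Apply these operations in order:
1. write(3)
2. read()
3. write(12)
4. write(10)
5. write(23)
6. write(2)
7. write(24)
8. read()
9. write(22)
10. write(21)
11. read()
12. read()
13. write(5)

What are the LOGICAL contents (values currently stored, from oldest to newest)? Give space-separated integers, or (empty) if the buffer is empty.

After op 1 (write(3)): arr=[3 _ _ _ _] head=0 tail=1 count=1
After op 2 (read()): arr=[3 _ _ _ _] head=1 tail=1 count=0
After op 3 (write(12)): arr=[3 12 _ _ _] head=1 tail=2 count=1
After op 4 (write(10)): arr=[3 12 10 _ _] head=1 tail=3 count=2
After op 5 (write(23)): arr=[3 12 10 23 _] head=1 tail=4 count=3
After op 6 (write(2)): arr=[3 12 10 23 2] head=1 tail=0 count=4
After op 7 (write(24)): arr=[24 12 10 23 2] head=1 tail=1 count=5
After op 8 (read()): arr=[24 12 10 23 2] head=2 tail=1 count=4
After op 9 (write(22)): arr=[24 22 10 23 2] head=2 tail=2 count=5
After op 10 (write(21)): arr=[24 22 21 23 2] head=3 tail=3 count=5
After op 11 (read()): arr=[24 22 21 23 2] head=4 tail=3 count=4
After op 12 (read()): arr=[24 22 21 23 2] head=0 tail=3 count=3
After op 13 (write(5)): arr=[24 22 21 5 2] head=0 tail=4 count=4

Answer: 24 22 21 5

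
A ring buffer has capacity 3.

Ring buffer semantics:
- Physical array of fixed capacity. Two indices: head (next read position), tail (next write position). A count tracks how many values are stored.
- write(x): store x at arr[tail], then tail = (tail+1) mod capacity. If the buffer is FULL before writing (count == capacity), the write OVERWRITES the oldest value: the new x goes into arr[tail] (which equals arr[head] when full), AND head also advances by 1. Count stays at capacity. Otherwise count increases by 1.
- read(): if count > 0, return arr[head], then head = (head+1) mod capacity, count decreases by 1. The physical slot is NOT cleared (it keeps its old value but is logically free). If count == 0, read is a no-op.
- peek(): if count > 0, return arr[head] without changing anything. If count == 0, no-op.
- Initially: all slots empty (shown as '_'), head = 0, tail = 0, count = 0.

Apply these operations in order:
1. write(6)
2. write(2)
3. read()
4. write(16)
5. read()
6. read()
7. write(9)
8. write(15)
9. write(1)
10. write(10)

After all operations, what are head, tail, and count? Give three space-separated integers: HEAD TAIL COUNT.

After op 1 (write(6)): arr=[6 _ _] head=0 tail=1 count=1
After op 2 (write(2)): arr=[6 2 _] head=0 tail=2 count=2
After op 3 (read()): arr=[6 2 _] head=1 tail=2 count=1
After op 4 (write(16)): arr=[6 2 16] head=1 tail=0 count=2
After op 5 (read()): arr=[6 2 16] head=2 tail=0 count=1
After op 6 (read()): arr=[6 2 16] head=0 tail=0 count=0
After op 7 (write(9)): arr=[9 2 16] head=0 tail=1 count=1
After op 8 (write(15)): arr=[9 15 16] head=0 tail=2 count=2
After op 9 (write(1)): arr=[9 15 1] head=0 tail=0 count=3
After op 10 (write(10)): arr=[10 15 1] head=1 tail=1 count=3

Answer: 1 1 3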